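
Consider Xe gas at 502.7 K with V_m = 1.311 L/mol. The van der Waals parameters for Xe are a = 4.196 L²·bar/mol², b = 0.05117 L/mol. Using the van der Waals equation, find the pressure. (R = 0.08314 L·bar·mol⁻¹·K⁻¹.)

P ≈ 30.73 bar

P = RT/(V_m − b) − a/V_m²
RT/(V_m − b) = (0.08314)(502.7)/(1.311 − 0.05117) = 41.794/1.2598 = 33.175 bar
a/V_m² = 4.196/(1.311)² = 2.4414 bar
P = 33.175 − 2.4414 = 30.73 bar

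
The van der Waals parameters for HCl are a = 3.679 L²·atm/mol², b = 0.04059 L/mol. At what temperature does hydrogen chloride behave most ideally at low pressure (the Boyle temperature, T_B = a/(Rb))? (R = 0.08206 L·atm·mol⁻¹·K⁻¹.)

T_B ≈ 1105 K

For a van der Waals gas the second virial coefficient B₂ = b − a/(RT) vanishes at T_B = a/(Rb).
T_B = 3.679/(0.08206×0.04059) = 3.679/0.0033308 = 1105 K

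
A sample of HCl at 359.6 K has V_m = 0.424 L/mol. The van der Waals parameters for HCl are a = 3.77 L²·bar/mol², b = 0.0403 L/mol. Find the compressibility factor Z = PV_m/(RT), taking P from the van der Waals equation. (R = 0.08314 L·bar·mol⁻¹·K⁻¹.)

Z ≈ 0.8076

P = RT/(V_m − b) − a/V_m² = (0.08314)(359.6)/(0.424 − 0.0403) − 3.77/(0.424)²
  = 29.897/0.38370 − 20.971 = 77.918 − 20.971 = 56.947 bar
Z = PV_m/(RT) = (56.947)(0.424)/((0.08314)(359.6)) = 24.146/29.897 = 0.8076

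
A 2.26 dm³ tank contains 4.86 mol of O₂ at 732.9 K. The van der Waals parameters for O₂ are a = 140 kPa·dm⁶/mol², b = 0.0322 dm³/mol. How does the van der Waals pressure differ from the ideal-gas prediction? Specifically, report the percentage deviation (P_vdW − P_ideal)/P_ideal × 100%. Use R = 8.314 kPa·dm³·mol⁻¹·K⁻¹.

2.50 %

Ideal: P_ideal = nRT/V = (4.86)(8.314)(732.9)/2.26 = 13103.4 kPa
vdW: P = nRT/(V − nb) − a n²/V² = 29613.6/2.10351 − 3306.74/5.10760 = 14078.2 − 647.416 = 13430.8 kPa
% deviation = (13430.8 − 13103.4)/13103.4 × 100% = 2.50%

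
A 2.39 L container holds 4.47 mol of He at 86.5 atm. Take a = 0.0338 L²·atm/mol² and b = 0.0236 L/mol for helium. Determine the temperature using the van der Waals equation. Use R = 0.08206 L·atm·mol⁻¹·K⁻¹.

T ≈ 539.5 K

T = (P + a n²/V²)(V − nb)/(nR)
P + a n²/V² = 86.5 + (0.0338)(4.47)²/(2.39)² = 86.618 atm
V − nb = 2.39 − (4.47)(0.0236) = 2.2845 L
T = (86.618)(2.2845)/((4.47)(0.08206)) = 539.5 K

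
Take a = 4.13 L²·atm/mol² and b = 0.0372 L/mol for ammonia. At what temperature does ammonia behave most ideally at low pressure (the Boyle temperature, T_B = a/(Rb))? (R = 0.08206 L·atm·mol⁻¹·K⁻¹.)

For a van der Waals gas the second virial coefficient B₂ = b − a/(RT) vanishes at T_B = a/(Rb).
T_B = 4.13/(0.08206×0.0372) = 4.13/0.0030526 = 1353 K

T_B ≈ 1353 K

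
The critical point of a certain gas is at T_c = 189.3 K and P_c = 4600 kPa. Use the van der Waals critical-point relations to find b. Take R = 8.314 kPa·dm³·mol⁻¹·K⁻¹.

From T_c = 8a/(27Rb) and P_c = a/(27b²): b = R T_c/(8 P_c).
b = (8.314)(189.3)/(8×4600) = 1573.8/36800 = 0.04277 dm³/mol

b ≈ 0.04277 dm³/mol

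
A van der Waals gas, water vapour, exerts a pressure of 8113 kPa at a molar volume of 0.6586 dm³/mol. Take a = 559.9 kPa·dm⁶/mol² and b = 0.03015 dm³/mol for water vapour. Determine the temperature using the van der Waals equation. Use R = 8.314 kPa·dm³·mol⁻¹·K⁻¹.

T = (P + a/V_m²)(V_m − b)/R
P + a/V_m² = 8113 + 559.9/(0.6586)² = 9403.8 kPa
V_m − b = 0.6586 − 0.03015 = 0.62845 dm³/mol
T = (9403.8)(0.62845)/8.314 = 710.8 K

T ≈ 710.8 K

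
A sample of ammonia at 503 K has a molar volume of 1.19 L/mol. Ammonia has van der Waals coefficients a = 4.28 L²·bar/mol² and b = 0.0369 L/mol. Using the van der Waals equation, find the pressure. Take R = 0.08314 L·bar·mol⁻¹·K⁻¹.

P ≈ 33.24 bar

P = RT/(V_m − b) − a/V_m²
RT/(V_m − b) = (0.08314)(503)/(1.19 − 0.0369) = 41.819/1.1531 = 36.267 bar
a/V_m² = 4.28/(1.19)² = 3.0224 bar
P = 36.267 − 3.0224 = 33.24 bar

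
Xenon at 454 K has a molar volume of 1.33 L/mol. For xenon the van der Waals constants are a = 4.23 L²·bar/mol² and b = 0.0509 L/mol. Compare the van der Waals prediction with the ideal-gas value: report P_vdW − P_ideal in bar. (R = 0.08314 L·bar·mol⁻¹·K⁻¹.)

Ideal: P_ideal = RT/V_m = (0.08314)(454)/1.33 = 28.3801 bar
vdW: P = RT/(V_m − b) − a/V_m² = 37.7456/1.27910 − 4.23/1.76890 = 29.5095 − 2.39132 = 27.1182 bar
ΔP = 27.1182 − 28.3801 = -1.262 bar

ΔP ≈ -1.262 bar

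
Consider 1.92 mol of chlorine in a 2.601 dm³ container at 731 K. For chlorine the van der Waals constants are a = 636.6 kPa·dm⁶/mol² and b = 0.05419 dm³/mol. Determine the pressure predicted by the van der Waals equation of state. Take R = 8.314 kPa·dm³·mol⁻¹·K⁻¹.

P = nRT/(V − nb) − a n²/V²
nRT/(V − nb) = (1.92)(8.314)(731)/(2.601 − 1.92×0.05419) = 11669/2.4970 = 4673.2 kPa
a n²/V² = (636.6)(1.92)²/(2.601)² = 346.89 kPa
P = 4673.2 − 346.89 = 4326 kPa

P ≈ 4326 kPa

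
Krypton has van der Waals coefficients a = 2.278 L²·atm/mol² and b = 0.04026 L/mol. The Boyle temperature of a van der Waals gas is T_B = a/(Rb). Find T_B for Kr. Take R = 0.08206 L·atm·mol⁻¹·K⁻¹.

For a van der Waals gas the second virial coefficient B₂ = b − a/(RT) vanishes at T_B = a/(Rb).
T_B = 2.278/(0.08206×0.04026) = 2.278/0.0033037 = 689.5 K

T_B ≈ 689.5 K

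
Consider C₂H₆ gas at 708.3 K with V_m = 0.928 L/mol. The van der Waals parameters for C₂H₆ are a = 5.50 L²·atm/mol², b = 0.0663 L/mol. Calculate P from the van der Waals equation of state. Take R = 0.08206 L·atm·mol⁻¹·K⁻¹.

P ≈ 61.07 atm

P = RT/(V_m − b) − a/V_m²
RT/(V_m − b) = (0.08206)(708.3)/(0.928 − 0.0663) = 58.123/0.86170 = 67.452 atm
a/V_m² = 5.50/(0.928)² = 6.3866 atm
P = 67.452 − 6.3866 = 61.07 atm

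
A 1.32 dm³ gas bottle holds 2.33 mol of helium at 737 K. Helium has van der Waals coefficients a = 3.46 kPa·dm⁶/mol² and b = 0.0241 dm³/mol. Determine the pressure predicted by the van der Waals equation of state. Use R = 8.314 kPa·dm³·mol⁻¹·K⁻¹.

P = nRT/(V − nb) − a n²/V²
nRT/(V − nb) = (2.33)(8.314)(737)/(1.32 − 2.33×0.0241) = 14277/1.2638 = 11297 kPa
a n²/V² = (3.46)(2.33)²/(1.32)² = 10.781 kPa
P = 11297 − 10.781 = 11286 kPa

P ≈ 11286 kPa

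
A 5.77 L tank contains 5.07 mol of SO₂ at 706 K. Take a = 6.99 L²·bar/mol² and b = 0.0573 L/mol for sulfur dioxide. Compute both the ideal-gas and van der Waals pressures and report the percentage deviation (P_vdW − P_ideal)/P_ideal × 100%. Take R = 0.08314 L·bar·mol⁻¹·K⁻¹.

-5.16 %

Ideal: P_ideal = nRT/V = (5.07)(0.08314)(706)/5.77 = 51.5759 bar
vdW: P = nRT/(V − nb) − a n²/V² = 297.593/5.47949 − 179.677/33.2929 = 54.3103 − 5.39686 = 48.9134 bar
% deviation = (48.9134 − 51.5759)/51.5759 × 100% = -5.16%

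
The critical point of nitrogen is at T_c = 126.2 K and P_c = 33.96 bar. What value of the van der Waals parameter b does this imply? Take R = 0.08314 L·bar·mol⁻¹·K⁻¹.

b ≈ 0.03862 L/mol

From T_c = 8a/(27Rb) and P_c = a/(27b²): b = R T_c/(8 P_c).
b = (0.08314)(126.2)/(8×33.96) = 10.492/271.68 = 0.03862 L/mol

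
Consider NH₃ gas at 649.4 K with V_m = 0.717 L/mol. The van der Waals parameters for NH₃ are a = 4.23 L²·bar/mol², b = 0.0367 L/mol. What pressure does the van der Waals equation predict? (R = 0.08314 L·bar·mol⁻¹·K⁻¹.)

P = RT/(V_m − b) − a/V_m²
RT/(V_m − b) = (0.08314)(649.4)/(0.717 − 0.0367) = 53.991/0.68030 = 79.364 bar
a/V_m² = 4.23/(0.717)² = 8.2281 bar
P = 79.364 − 8.2281 = 71.14 bar

P ≈ 71.14 bar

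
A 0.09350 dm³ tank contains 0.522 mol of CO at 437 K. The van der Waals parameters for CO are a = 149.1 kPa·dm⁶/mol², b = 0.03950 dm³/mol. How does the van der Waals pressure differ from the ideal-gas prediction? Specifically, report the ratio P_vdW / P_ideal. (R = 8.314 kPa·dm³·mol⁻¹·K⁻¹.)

P_vdW / P_ideal ≈ 1.054

Ideal: P_ideal = nRT/V = (0.522)(8.314)(437)/0.09350 = 20283.8 kPa
vdW: P = nRT/(V − nb) − a n²/V² = 1896.54/0.0728810 − 40.6274/0.00874225 = 26022.4 − 4647.25 = 21375.2 kPa
Ratio = 21375.2/20283.8 = 1.054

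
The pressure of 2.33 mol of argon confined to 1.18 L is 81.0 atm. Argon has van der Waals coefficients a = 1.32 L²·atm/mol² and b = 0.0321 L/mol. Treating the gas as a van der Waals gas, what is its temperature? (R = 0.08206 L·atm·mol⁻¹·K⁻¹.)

T ≈ 498.0 K

T = (P + a n²/V²)(V − nb)/(nR)
P + a n²/V² = 81.0 + (1.32)(2.33)²/(1.18)² = 86.147 atm
V − nb = 1.18 − (2.33)(0.0321) = 1.1052 L
T = (86.147)(1.1052)/((2.33)(0.08206)) = 498.0 K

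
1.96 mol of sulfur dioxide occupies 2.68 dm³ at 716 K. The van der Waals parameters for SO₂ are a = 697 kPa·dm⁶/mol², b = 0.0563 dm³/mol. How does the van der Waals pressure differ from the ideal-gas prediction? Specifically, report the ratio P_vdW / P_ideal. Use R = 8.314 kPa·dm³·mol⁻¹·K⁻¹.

Ideal: P_ideal = nRT/V = (1.96)(8.314)(716)/2.68 = 4353.56 kPa
vdW: P = nRT/(V − nb) − a n²/V² = 11667.5/2.56965 − 2677.60/7.18240 = 4540.50 − 372.800 = 4167.70 kPa
Ratio = 4167.70/4353.56 = 0.9573

P_vdW / P_ideal ≈ 0.9573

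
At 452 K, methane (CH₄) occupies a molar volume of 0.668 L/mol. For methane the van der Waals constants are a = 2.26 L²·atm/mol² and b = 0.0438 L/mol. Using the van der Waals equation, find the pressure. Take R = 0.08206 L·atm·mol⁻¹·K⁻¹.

P = RT/(V_m − b) − a/V_m²
RT/(V_m − b) = (0.08206)(452)/(0.668 − 0.0438) = 37.091/0.62420 = 59.422 atm
a/V_m² = 2.26/(0.668)² = 5.0647 atm
P = 59.422 − 5.0647 = 54.36 atm

P ≈ 54.36 atm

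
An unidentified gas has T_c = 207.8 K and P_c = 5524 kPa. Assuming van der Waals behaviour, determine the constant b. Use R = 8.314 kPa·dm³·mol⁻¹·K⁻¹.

From T_c = 8a/(27Rb) and P_c = a/(27b²): b = R T_c/(8 P_c).
b = (8.314)(207.8)/(8×5524) = 1727.6/44192 = 0.03909 dm³/mol

b ≈ 0.03909 dm³/mol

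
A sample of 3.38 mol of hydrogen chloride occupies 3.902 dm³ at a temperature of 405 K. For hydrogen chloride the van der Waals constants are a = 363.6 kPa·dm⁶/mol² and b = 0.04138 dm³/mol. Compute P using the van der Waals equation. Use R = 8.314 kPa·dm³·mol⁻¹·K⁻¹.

P ≈ 2752 kPa

P = nRT/(V − nb) − a n²/V²
nRT/(V − nb) = (3.38)(8.314)(405)/(3.902 − 3.38×0.04138) = 11381/3.7621 = 3025.2 kPa
a n²/V² = (363.6)(3.38)²/(3.902)² = 272.82 kPa
P = 3025.2 − 272.82 = 2752 kPa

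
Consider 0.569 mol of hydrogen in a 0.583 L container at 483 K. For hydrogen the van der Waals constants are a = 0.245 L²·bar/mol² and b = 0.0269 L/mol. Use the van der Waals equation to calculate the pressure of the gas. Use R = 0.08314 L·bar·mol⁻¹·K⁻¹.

P ≈ 40.02 bar

P = nRT/(V − nb) − a n²/V²
nRT/(V − nb) = (0.569)(0.08314)(483)/(0.583 − 0.569×0.0269) = 22.849/0.56769 = 40.249 bar
a n²/V² = (0.245)(0.569)²/(0.583)² = 0.23337 bar
P = 40.249 − 0.23337 = 40.02 bar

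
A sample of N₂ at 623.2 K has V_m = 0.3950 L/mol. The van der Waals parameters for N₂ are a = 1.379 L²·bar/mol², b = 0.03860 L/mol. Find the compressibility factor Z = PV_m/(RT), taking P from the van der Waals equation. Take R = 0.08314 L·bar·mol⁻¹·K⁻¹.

P = RT/(V_m − b) − a/V_m² = (0.08314)(623.2)/(0.3950 − 0.03860) − 1.379/(0.3950)²
  = 51.813/0.35640 − 8.8383 = 145.38 − 8.8383 = 136.54 bar
Z = PV_m/(RT) = (136.54)(0.3950)/((0.08314)(623.2)) = 53.933/51.813 = 1.041

Z ≈ 1.041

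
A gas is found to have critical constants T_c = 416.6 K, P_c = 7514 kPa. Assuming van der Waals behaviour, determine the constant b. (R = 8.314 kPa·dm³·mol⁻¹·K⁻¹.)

b ≈ 0.05762 dm³/mol

From T_c = 8a/(27Rb) and P_c = a/(27b²): b = R T_c/(8 P_c).
b = (8.314)(416.6)/(8×7514) = 3463.6/60112 = 0.05762 dm³/mol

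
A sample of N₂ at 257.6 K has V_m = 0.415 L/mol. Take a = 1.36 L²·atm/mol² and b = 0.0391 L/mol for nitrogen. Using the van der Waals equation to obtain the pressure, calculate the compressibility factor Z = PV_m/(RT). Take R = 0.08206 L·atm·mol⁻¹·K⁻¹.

P = RT/(V_m − b) − a/V_m² = (0.08206)(257.6)/(0.415 − 0.0391) − 1.36/(0.415)²
  = 21.139/0.37590 − 7.8966 = 56.236 − 7.8966 = 48.339 atm
Z = PV_m/(RT) = (48.339)(0.415)/((0.08206)(257.6)) = 20.061/21.139 = 0.9490

Z ≈ 0.9490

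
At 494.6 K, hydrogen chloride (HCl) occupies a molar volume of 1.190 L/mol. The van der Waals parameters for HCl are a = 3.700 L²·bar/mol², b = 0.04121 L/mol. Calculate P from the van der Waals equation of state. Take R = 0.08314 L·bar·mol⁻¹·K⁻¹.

P ≈ 33.18 bar

P = RT/(V_m − b) − a/V_m²
RT/(V_m − b) = (0.08314)(494.6)/(1.190 − 0.04121) = 41.121/1.1488 = 35.795 bar
a/V_m² = 3.700/(1.190)² = 2.6128 bar
P = 35.795 − 2.6128 = 33.18 bar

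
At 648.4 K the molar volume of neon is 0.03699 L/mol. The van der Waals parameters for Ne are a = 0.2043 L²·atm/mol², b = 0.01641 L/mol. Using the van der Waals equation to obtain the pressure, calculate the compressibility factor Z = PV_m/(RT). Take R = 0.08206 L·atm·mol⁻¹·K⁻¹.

Z ≈ 1.694

P = RT/(V_m − b) − a/V_m² = (0.08206)(648.4)/(0.03699 − 0.01641) − 0.2043/(0.03699)²
  = 53.208/0.020580 − 149.31 = 2585.4 − 149.31 = 2436.1 atm
Z = PV_m/(RT) = (2436.1)(0.03699)/((0.08206)(648.4)) = 90.111/53.208 = 1.694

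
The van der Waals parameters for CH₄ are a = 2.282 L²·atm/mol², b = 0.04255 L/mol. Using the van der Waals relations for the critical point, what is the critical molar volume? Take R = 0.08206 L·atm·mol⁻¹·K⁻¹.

V_m,c ≈ 0.1277 L/mol

For a van der Waals gas, V_m,c = 3b.
V_m,c = 3×0.04255 = 0.1277 L/mol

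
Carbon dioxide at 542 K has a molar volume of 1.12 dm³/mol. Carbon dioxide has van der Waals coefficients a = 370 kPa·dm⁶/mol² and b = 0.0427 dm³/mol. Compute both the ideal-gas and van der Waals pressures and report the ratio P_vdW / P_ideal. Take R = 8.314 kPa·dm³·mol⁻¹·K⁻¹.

P_vdW / P_ideal ≈ 0.9663

Ideal: P_ideal = RT/V_m = (8.314)(542)/1.12 = 4023.38 kPa
vdW: P = RT/(V_m − b) − a/V_m² = 4506.19/1.07730 − 370/1.25440 = 4182.86 − 294.962 = 3887.90 kPa
Ratio = 3887.90/4023.38 = 0.9663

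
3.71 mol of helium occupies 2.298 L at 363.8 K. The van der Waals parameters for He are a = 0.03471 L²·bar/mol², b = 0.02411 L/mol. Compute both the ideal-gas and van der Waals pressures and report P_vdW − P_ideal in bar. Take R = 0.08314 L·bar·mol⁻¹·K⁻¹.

ΔP ≈ 1.887 bar

Ideal: P_ideal = nRT/V = (3.71)(0.08314)(363.8)/2.298 = 48.8311 bar
vdW: P = nRT/(V − nb) − a n²/V² = 112.214/2.20855 − 0.477752/5.28080 = 50.8089 − 0.0904696 = 50.7184 bar
ΔP = 50.7184 − 48.8311 = 1.887 bar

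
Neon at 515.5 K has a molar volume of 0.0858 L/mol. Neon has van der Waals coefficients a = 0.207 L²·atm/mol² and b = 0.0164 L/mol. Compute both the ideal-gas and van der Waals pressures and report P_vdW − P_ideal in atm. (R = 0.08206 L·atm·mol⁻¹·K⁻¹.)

Ideal: P_ideal = RT/V_m = (0.08206)(515.5)/0.0858 = 493.029 atm
vdW: P = RT/(V_m − b) − a/V_m² = 42.3019/0.0694000 − 0.207/0.00736164 = 609.537 − 28.1187 = 581.418 atm
ΔP = 581.418 − 493.029 = 88.39 atm

ΔP ≈ 88.39 atm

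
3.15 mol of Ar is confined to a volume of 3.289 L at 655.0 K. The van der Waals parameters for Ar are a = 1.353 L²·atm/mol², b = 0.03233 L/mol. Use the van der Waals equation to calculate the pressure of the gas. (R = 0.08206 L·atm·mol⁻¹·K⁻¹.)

P ≈ 51.88 atm

P = nRT/(V − nb) − a n²/V²
nRT/(V − nb) = (3.15)(0.08206)(655.0)/(3.289 − 3.15×0.03233) = 169.31/3.1872 = 53.122 atm
a n²/V² = (1.353)(3.15)²/(3.289)² = 1.2411 atm
P = 53.122 − 1.2411 = 51.88 atm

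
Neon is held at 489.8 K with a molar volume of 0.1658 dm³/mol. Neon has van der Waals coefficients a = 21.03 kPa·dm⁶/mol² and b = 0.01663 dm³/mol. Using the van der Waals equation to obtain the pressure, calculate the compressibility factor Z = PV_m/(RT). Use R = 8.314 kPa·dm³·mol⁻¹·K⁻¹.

P = RT/(V_m − b) − a/V_m² = (8.314)(489.8)/(0.1658 − 0.01663) − 21.03/(0.1658)²
  = 4072.2/0.14917 − 765.02 = 27299 − 765.02 = 26534 kPa
Z = PV_m/(RT) = (26534)(0.1658)/((8.314)(489.8)) = 4399.3/4072.2 = 1.080

Z ≈ 1.080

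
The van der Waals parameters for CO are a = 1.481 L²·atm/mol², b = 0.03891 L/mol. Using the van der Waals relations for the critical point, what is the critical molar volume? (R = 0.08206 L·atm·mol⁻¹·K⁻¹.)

V_m,c ≈ 0.1167 L/mol

For a van der Waals gas, V_m,c = 3b.
V_m,c = 3×0.03891 = 0.1167 L/mol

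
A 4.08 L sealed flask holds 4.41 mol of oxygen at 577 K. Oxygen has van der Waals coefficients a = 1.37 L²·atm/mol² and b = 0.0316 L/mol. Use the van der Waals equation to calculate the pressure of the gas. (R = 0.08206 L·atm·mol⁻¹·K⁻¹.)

P = nRT/(V − nb) − a n²/V²
nRT/(V − nb) = (4.41)(0.08206)(577)/(4.08 − 4.41×0.0316) = 208.81/3.9406 = 52.989 atm
a n²/V² = (1.37)(4.41)²/(4.08)² = 1.6006 atm
P = 52.989 − 1.6006 = 51.39 atm

P ≈ 51.39 atm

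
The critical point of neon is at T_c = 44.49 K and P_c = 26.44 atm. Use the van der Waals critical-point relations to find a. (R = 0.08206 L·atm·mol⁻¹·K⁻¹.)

a ≈ 0.2127 L²·atm/mol²

From T_c = 8a/(27Rb) and P_c = a/(27b²): a = 27 R² T_c²/(64 P_c).
a = 27×(0.08206)²×(44.49)²/(64×26.44) = 359.87/1692.2 = 0.2127 L²·atm/mol²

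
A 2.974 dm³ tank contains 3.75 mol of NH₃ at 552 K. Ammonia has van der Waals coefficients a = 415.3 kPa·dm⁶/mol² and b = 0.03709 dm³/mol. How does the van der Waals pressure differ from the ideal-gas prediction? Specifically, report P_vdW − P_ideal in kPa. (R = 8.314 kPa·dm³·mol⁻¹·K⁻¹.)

Ideal: P_ideal = nRT/V = (3.75)(8.314)(552)/2.974 = 5786.81 kPa
vdW: P = nRT/(V − nb) − a n²/V² = 17210.0/2.83491 − 5840.16/8.84468 = 6070.74 − 660.302 = 5410.44 kPa
ΔP = 5410.44 − 5786.81 = -376.4 kPa

ΔP ≈ -376.4 kPa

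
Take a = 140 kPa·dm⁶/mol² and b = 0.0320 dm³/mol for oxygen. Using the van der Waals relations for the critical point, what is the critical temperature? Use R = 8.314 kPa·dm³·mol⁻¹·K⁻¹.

For a van der Waals gas, T_c = 8a/(27Rb).
T_c = 8×140/(27×8.314×0.0320) = 1120.0/7.1833 = 155.9 K

T_c ≈ 155.9 K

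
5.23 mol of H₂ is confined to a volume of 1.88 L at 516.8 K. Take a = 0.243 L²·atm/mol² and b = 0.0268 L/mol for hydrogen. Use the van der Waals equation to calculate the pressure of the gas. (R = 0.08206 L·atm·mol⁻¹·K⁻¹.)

P = nRT/(V − nb) − a n²/V²
nRT/(V − nb) = (5.23)(0.08206)(516.8)/(1.88 − 5.23×0.0268) = 221.80/1.7398 = 127.49 atm
a n²/V² = (0.243)(5.23)²/(1.88)² = 1.8806 atm
P = 127.49 − 1.8806 = 125.6 atm

P ≈ 125.6 atm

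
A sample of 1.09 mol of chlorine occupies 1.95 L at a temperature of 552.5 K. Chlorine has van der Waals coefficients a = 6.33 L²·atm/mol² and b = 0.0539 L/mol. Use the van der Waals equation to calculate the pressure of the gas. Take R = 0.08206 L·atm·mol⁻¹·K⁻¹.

P = nRT/(V − nb) − a n²/V²
nRT/(V − nb) = (1.09)(0.08206)(552.5)/(1.95 − 1.09×0.0539) = 49.419/1.8912 = 26.131 atm
a n²/V² = (6.33)(1.09)²/(1.95)² = 1.9778 atm
P = 26.131 − 1.9778 = 24.15 atm

P ≈ 24.15 atm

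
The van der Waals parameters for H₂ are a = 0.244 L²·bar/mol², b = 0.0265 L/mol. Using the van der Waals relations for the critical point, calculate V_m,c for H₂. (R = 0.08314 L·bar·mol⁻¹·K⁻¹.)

For a van der Waals gas, V_m,c = 3b.
V_m,c = 3×0.0265 = 0.07950 L/mol

V_m,c ≈ 0.07950 L/mol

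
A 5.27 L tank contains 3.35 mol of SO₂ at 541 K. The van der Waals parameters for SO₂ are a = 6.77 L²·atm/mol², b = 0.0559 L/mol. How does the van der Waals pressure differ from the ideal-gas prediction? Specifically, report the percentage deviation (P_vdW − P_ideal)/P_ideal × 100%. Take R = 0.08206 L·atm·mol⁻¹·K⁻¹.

Ideal: P_ideal = nRT/V = (3.35)(0.08206)(541)/5.27 = 28.2204 atm
vdW: P = nRT/(V − nb) − a n²/V² = 148.721/5.08274 − 75.9763/27.7729 = 29.2600 − 2.73563 = 26.5244 atm
% deviation = (26.5244 − 28.2204)/28.2204 × 100% = -6.01%

-6.01 %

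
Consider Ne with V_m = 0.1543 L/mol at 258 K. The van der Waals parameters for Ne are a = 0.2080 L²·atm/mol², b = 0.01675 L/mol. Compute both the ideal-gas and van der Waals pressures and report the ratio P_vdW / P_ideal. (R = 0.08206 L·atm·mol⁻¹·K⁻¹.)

Ideal: P_ideal = RT/V_m = (0.08206)(258)/0.1543 = 137.210 atm
vdW: P = RT/(V_m − b) − a/V_m² = 21.1715/0.137550 − 0.2080/0.0238085 = 153.919 − 8.73638 = 145.183 atm
Ratio = 145.183/137.210 = 1.058

P_vdW / P_ideal ≈ 1.058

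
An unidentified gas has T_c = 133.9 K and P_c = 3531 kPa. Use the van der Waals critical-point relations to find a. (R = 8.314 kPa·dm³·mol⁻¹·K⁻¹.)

a ≈ 148.1 kPa·dm⁶/mol²

From T_c = 8a/(27Rb) and P_c = a/(27b²): a = 27 R² T_c²/(64 P_c).
a = 27×(8.314)²×(133.9)²/(64×3531) = 33461466/225984 = 148.1 kPa·dm⁶/mol²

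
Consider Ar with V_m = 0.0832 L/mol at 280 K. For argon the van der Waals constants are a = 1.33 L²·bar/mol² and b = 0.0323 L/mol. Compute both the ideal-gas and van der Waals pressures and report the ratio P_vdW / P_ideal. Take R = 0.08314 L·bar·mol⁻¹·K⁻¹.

P_vdW / P_ideal ≈ 0.9479

Ideal: P_ideal = RT/V_m = (0.08314)(280)/0.0832 = 279.798 bar
vdW: P = RT/(V_m − b) − a/V_m² = 23.2792/0.0509000 − 1.33/0.00692224 = 457.352 − 192.134 = 265.218 bar
Ratio = 265.218/279.798 = 0.9479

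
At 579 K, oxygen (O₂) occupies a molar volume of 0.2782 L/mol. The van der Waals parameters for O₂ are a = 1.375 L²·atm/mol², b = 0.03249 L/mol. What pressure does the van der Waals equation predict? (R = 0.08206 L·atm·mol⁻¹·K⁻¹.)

P = RT/(V_m − b) − a/V_m²
RT/(V_m − b) = (0.08206)(579)/(0.2782 − 0.03249) = 47.513/0.24571 = 193.37 atm
a/V_m² = 1.375/(0.2782)² = 17.766 atm
P = 193.37 − 17.766 = 175.6 atm

P ≈ 175.6 atm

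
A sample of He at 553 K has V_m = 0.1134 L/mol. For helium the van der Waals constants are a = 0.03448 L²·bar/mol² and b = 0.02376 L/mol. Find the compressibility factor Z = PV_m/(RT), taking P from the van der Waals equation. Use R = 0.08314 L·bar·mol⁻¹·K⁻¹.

P = RT/(V_m − b) − a/V_m² = (0.08314)(553)/(0.1134 − 0.02376) − 0.03448/(0.1134)²
  = 45.976/0.089640 − 2.6813 = 512.90 − 2.6813 = 510.22 bar
Z = PV_m/(RT) = (510.22)(0.1134)/((0.08314)(553)) = 57.859/45.976 = 1.258

Z ≈ 1.258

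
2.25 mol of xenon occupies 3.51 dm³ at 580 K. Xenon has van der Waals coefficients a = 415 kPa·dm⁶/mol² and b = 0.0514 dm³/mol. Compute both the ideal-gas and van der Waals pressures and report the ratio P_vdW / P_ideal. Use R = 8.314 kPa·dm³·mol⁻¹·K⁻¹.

Ideal: P_ideal = nRT/V = (2.25)(8.314)(580)/3.51 = 3091.10 kPa
vdW: P = nRT/(V − nb) − a n²/V² = 10849.8/3.39435 − 2100.94/12.3201 = 3196.43 − 170.529 = 3025.90 kPa
Ratio = 3025.90/3091.10 = 0.9789

P_vdW / P_ideal ≈ 0.9789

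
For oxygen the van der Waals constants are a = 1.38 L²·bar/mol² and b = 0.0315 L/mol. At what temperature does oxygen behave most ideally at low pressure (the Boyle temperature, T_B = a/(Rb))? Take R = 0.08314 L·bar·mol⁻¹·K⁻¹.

For a van der Waals gas the second virial coefficient B₂ = b − a/(RT) vanishes at T_B = a/(Rb).
T_B = 1.38/(0.08314×0.0315) = 1.38/0.0026189 = 526.9 K

T_B ≈ 526.9 K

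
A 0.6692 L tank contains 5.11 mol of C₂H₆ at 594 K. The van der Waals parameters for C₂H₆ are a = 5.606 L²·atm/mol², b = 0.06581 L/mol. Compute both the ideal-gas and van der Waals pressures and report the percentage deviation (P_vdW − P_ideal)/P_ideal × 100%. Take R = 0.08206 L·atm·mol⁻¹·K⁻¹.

Ideal: P_ideal = nRT/V = (5.11)(0.08206)(594)/0.6692 = 372.206 atm
vdW: P = nRT/(V − nb) − a n²/V² = 249.080/0.332911 − 146.384/0.447829 = 748.188 − 326.875 = 421.313 atm
% deviation = (421.313 − 372.206)/372.206 × 100% = 13.19%

13.19 %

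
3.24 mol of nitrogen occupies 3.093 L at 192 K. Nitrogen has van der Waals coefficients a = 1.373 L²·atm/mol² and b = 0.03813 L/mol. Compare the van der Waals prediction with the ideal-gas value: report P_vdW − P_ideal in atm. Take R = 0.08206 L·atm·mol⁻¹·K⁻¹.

Ideal: P_ideal = nRT/V = (3.24)(0.08206)(192)/3.093 = 16.5043 atm
vdW: P = nRT/(V − nb) − a n²/V² = 51.0479/2.96946 − 14.4132/9.56665 = 17.1910 − 1.50661 = 15.6844 atm
ΔP = 15.6844 − 16.5043 = -0.820 atm

ΔP ≈ -0.820 atm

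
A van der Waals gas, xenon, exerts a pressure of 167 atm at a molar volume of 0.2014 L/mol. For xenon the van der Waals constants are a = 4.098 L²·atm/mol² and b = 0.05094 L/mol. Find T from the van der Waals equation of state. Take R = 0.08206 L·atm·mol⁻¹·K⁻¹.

T ≈ 491.4 K

T = (P + a/V_m²)(V_m − b)/R
P + a/V_m² = 167 + 4.098/(0.2014)² = 268.03 atm
V_m − b = 0.2014 − 0.05094 = 0.15046 L/mol
T = (268.03)(0.15046)/0.08206 = 491.4 K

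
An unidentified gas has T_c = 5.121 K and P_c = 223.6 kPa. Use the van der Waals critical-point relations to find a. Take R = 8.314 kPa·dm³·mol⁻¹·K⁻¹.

a ≈ 3.420 kPa·dm⁶/mol²

From T_c = 8a/(27Rb) and P_c = a/(27b²): a = 27 R² T_c²/(64 P_c).
a = 27×(8.314)²×(5.121)²/(64×223.6) = 48943/14310 = 3.420 kPa·dm⁶/mol²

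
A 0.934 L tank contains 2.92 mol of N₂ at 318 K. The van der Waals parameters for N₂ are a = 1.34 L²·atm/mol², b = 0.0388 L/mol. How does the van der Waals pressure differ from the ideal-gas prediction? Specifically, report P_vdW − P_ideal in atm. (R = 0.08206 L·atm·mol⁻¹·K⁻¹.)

ΔP ≈ -1.835 atm

Ideal: P_ideal = nRT/V = (2.92)(0.08206)(318)/0.934 = 81.5820 atm
vdW: P = nRT/(V − nb) − a n²/V² = 76.1976/0.820704 − 11.4254/0.872356 = 92.8442 − 13.0972 = 79.7470 atm
ΔP = 79.7470 − 81.5820 = -1.835 atm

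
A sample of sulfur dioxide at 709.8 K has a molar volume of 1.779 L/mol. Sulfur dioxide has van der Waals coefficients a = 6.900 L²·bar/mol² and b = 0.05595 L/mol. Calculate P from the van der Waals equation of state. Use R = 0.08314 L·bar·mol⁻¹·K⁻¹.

P = RT/(V_m − b) − a/V_m²
RT/(V_m − b) = (0.08314)(709.8)/(1.779 − 0.05595) = 59.013/1.7231 = 34.248 bar
a/V_m² = 6.900/(1.779)² = 2.1802 bar
P = 34.248 − 2.1802 = 32.07 bar

P ≈ 32.07 bar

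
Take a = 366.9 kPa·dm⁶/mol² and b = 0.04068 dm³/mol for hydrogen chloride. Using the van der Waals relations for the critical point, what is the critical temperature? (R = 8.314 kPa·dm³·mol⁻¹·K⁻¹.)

T_c ≈ 321.4 K

For a van der Waals gas, T_c = 8a/(27Rb).
T_c = 8×366.9/(27×8.314×0.04068) = 2935.2/9.1318 = 321.4 K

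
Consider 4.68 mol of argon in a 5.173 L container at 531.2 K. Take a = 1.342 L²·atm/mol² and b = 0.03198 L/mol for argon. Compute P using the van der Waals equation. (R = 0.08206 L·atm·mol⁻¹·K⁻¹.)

P ≈ 39.51 atm

P = nRT/(V − nb) − a n²/V²
nRT/(V − nb) = (4.68)(0.08206)(531.2)/(5.173 − 4.68×0.03198) = 204.00/5.0233 = 40.611 atm
a n²/V² = (1.342)(4.68)²/(5.173)² = 1.0984 atm
P = 40.611 − 1.0984 = 39.51 atm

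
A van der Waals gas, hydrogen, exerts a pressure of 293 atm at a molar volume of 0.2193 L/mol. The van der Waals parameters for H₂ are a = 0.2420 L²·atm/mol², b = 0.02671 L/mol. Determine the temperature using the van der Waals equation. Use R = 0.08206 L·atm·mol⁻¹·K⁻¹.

T = (P + a/V_m²)(V_m − b)/R
P + a/V_m² = 293 + 0.2420/(0.2193)² = 298.03 atm
V_m − b = 0.2193 − 0.02671 = 0.19259 L/mol
T = (298.03)(0.19259)/0.08206 = 699.5 K

T ≈ 699.5 K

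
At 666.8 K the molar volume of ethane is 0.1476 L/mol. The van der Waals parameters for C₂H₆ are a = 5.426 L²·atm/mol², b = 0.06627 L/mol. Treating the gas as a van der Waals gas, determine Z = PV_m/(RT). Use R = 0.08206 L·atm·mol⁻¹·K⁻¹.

P = RT/(V_m − b) − a/V_m² = (0.08206)(666.8)/(0.1476 − 0.06627) − 5.426/(0.1476)²
  = 54.718/0.081330 − 249.06 = 672.79 − 249.06 = 423.73 atm
Z = PV_m/(RT) = (423.73)(0.1476)/((0.08206)(666.8)) = 62.543/54.718 = 1.143

Z ≈ 1.143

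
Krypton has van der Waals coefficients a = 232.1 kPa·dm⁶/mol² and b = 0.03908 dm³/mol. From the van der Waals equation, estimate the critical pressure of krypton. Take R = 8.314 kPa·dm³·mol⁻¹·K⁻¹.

P_c ≈ 5629 kPa

For a van der Waals gas, P_c = a/(27b²).
P_c = 232.1/(27×(0.03908)²) = 232.1/0.041236 = 5629 kPa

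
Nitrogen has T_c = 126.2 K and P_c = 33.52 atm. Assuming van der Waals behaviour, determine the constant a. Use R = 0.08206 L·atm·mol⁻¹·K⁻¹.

a ≈ 1.350 L²·atm/mol²

From T_c = 8a/(27Rb) and P_c = a/(27b²): a = 27 R² T_c²/(64 P_c).
a = 27×(0.08206)²×(126.2)²/(64×33.52) = 2895.6/2145.3 = 1.350 L²·atm/mol²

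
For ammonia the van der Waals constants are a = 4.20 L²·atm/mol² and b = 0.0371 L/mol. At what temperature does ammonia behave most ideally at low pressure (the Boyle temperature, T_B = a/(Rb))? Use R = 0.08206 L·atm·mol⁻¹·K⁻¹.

For a van der Waals gas the second virial coefficient B₂ = b − a/(RT) vanishes at T_B = a/(Rb).
T_B = 4.20/(0.08206×0.0371) = 4.20/0.0030444 = 1380 K

T_B ≈ 1380 K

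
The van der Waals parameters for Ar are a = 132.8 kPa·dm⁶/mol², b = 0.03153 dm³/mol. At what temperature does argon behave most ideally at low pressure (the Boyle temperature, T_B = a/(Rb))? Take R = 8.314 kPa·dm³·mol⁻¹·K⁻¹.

T_B ≈ 506.6 K

For a van der Waals gas the second virial coefficient B₂ = b − a/(RT) vanishes at T_B = a/(Rb).
T_B = 132.8/(8.314×0.03153) = 132.8/0.26214 = 506.6 K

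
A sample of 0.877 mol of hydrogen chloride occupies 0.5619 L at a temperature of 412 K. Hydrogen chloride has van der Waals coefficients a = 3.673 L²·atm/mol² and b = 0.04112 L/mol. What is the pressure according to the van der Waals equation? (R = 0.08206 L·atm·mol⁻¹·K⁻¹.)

P ≈ 47.44 atm

P = nRT/(V − nb) − a n²/V²
nRT/(V − nb) = (0.877)(0.08206)(412)/(0.5619 − 0.877×0.04112) = 29.650/0.52584 = 56.386 atm
a n²/V² = (3.673)(0.877)²/(0.5619)² = 8.9475 atm
P = 56.386 − 8.9475 = 47.44 atm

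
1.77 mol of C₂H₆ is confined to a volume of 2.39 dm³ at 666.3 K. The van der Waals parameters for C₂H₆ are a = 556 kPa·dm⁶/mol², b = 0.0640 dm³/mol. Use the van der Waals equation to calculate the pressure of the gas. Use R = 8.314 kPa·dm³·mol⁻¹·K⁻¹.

P = nRT/(V − nb) − a n²/V²
nRT/(V − nb) = (1.77)(8.314)(666.3)/(2.39 − 1.77×0.0640) = 9805.1/2.2767 = 4306.7 kPa
a n²/V² = (556)(1.77)²/(2.39)² = 304.95 kPa
P = 4306.7 − 304.95 = 4002 kPa

P ≈ 4002 kPa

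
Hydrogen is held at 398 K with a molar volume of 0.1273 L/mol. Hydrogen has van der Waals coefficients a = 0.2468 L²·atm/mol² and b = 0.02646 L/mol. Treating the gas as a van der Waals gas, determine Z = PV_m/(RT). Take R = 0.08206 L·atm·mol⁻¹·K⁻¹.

Z ≈ 1.203

P = RT/(V_m − b) − a/V_m² = (0.08206)(398)/(0.1273 − 0.02646) − 0.2468/(0.1273)²
  = 32.660/0.10084 − 15.230 = 323.88 − 15.230 = 308.65 atm
Z = PV_m/(RT) = (308.65)(0.1273)/((0.08206)(398)) = 39.291/32.660 = 1.203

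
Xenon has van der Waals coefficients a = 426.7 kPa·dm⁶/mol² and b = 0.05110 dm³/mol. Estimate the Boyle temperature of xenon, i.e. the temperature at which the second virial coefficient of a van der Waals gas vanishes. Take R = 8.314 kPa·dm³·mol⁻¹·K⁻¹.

For a van der Waals gas the second virial coefficient B₂ = b − a/(RT) vanishes at T_B = a/(Rb).
T_B = 426.7/(8.314×0.05110) = 426.7/0.42485 = 1004 K

T_B ≈ 1004 K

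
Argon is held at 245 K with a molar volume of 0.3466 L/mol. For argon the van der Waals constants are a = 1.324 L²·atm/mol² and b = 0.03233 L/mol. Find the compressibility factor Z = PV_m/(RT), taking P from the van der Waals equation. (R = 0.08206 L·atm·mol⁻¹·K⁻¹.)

P = RT/(V_m − b) − a/V_m² = (0.08206)(245)/(0.3466 − 0.03233) − 1.324/(0.3466)²
  = 20.105/0.31427 − 11.021 = 63.974 − 11.021 = 52.953 atm
Z = PV_m/(RT) = (52.953)(0.3466)/((0.08206)(245)) = 18.354/20.105 = 0.9129

Z ≈ 0.9129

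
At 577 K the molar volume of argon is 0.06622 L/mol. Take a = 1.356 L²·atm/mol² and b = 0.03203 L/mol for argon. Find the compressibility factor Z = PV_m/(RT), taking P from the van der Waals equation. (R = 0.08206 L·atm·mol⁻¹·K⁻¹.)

P = RT/(V_m − b) − a/V_m² = (0.08206)(577)/(0.06622 − 0.03203) − 1.356/(0.06622)²
  = 47.349/0.034190 − 309.23 = 1384.9 − 309.23 = 1075.7 atm
Z = PV_m/(RT) = (1075.7)(0.06622)/((0.08206)(577)) = 71.233/47.349 = 1.504

Z ≈ 1.504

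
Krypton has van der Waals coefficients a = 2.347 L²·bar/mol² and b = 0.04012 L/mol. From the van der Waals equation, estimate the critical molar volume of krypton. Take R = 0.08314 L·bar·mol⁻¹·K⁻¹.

V_m,c ≈ 0.1204 L/mol

For a van der Waals gas, V_m,c = 3b.
V_m,c = 3×0.04012 = 0.1204 L/mol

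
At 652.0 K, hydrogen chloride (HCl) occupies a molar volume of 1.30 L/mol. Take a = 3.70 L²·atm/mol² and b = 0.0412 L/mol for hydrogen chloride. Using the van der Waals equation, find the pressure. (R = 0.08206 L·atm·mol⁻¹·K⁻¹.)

P ≈ 40.31 atm

P = RT/(V_m − b) − a/V_m²
RT/(V_m − b) = (0.08206)(652.0)/(1.30 − 0.0412) = 53.503/1.2588 = 42.503 atm
a/V_m² = 3.70/(1.30)² = 2.1893 atm
P = 42.503 − 2.1893 = 40.31 atm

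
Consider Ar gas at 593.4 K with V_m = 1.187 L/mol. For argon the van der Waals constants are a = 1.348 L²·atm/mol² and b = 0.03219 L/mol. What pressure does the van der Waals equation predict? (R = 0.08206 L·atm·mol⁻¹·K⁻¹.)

P ≈ 41.21 atm

P = RT/(V_m − b) − a/V_m²
RT/(V_m − b) = (0.08206)(593.4)/(1.187 − 0.03219) = 48.694/1.1548 = 42.167 atm
a/V_m² = 1.348/(1.187)² = 0.95673 atm
P = 42.167 − 0.95673 = 41.21 atm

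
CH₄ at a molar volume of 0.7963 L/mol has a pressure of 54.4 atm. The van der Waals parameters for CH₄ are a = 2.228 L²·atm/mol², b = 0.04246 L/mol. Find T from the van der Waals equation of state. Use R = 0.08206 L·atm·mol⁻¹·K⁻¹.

T ≈ 532.0 K

T = (P + a/V_m²)(V_m − b)/R
P + a/V_m² = 54.4 + 2.228/(0.7963)² = 57.914 atm
V_m − b = 0.7963 − 0.04246 = 0.75384 L/mol
T = (57.914)(0.75384)/0.08206 = 532.0 K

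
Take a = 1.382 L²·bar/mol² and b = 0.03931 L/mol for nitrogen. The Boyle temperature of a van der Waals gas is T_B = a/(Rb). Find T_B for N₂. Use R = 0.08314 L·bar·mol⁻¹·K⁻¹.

For a van der Waals gas the second virial coefficient B₂ = b − a/(RT) vanishes at T_B = a/(Rb).
T_B = 1.382/(0.08314×0.03931) = 1.382/0.0032682 = 422.9 K

T_B ≈ 422.9 K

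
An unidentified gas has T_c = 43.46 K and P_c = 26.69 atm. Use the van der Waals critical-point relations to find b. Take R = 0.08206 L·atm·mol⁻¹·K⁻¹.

From T_c = 8a/(27Rb) and P_c = a/(27b²): b = R T_c/(8 P_c).
b = (0.08206)(43.46)/(8×26.69) = 3.5663/213.52 = 0.01670 L/mol

b ≈ 0.01670 L/mol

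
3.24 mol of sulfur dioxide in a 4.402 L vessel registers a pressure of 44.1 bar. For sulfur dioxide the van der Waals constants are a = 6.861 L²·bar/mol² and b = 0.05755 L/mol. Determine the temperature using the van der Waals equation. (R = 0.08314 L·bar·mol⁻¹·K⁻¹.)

T = (P + a n²/V²)(V − nb)/(nR)
P + a n²/V² = 44.1 + (6.861)(3.24)²/(4.402)² = 47.817 bar
V − nb = 4.402 − (3.24)(0.05755) = 4.2155 L
T = (47.817)(4.2155)/((3.24)(0.08314)) = 748.3 K

T ≈ 748.3 K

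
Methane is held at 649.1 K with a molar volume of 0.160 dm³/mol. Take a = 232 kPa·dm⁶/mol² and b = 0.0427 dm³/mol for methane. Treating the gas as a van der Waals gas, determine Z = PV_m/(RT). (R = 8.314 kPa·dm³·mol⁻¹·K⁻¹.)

P = RT/(V_m − b) − a/V_m² = (8.314)(649.1)/(0.160 − 0.0427) − 232/(0.160)²
  = 5396.6/0.11730 − 9062.5 = 46007 − 9062.5 = 36945 kPa
Z = PV_m/(RT) = (36945)(0.160)/((8.314)(649.1)) = 5911.2/5396.6 = 1.095

Z ≈ 1.095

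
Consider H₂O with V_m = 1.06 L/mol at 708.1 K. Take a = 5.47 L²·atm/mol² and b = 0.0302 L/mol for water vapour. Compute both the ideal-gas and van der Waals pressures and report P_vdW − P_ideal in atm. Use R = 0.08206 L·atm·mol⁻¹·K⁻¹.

ΔP ≈ -3.261 atm

Ideal: P_ideal = RT/V_m = (0.08206)(708.1)/1.06 = 54.8176 atm
vdW: P = RT/(V_m − b) − a/V_m² = 58.1067/1.02980 − 5.47/1.12360 = 56.4252 − 4.86828 = 51.5569 atm
ΔP = 51.5569 − 54.8176 = -3.261 atm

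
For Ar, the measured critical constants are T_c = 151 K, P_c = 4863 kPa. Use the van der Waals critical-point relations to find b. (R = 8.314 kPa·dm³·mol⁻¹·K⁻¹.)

b ≈ 0.03227 dm³/mol

From T_c = 8a/(27Rb) and P_c = a/(27b²): b = R T_c/(8 P_c).
b = (8.314)(151)/(8×4863) = 1255.4/38904 = 0.03227 dm³/mol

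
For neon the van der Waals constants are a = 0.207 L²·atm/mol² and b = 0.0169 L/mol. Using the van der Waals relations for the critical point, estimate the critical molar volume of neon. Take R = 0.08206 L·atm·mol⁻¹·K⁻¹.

V_m,c ≈ 0.05070 L/mol

For a van der Waals gas, V_m,c = 3b.
V_m,c = 3×0.0169 = 0.05070 L/mol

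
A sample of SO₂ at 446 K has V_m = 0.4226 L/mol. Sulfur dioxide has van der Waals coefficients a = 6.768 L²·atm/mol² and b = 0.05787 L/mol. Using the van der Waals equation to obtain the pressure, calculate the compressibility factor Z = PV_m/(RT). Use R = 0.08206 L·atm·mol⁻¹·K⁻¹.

P = RT/(V_m − b) − a/V_m² = (0.08206)(446)/(0.4226 − 0.05787) − 6.768/(0.4226)²
  = 36.599/0.36473 − 37.897 = 100.35 − 37.897 = 62.45 atm
Z = PV_m/(RT) = (62.45)(0.4226)/((0.08206)(446)) = 26.391/36.599 = 0.7211

Z ≈ 0.7211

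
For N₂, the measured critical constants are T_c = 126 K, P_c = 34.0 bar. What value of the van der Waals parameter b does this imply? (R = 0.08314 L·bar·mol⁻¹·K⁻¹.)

From T_c = 8a/(27Rb) and P_c = a/(27b²): b = R T_c/(8 P_c).
b = (0.08314)(126)/(8×34.0) = 10.476/272.00 = 0.03851 L/mol

b ≈ 0.03851 L/mol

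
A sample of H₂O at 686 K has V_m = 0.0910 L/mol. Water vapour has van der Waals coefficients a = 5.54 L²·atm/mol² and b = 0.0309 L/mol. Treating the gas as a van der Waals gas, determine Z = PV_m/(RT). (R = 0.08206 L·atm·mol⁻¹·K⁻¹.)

Z ≈ 0.4327

P = RT/(V_m − b) − a/V_m² = (0.08206)(686)/(0.0910 − 0.0309) − 5.54/(0.0910)²
  = 56.293/0.060100 − 669.00 = 936.66 − 669.00 = 267.66 atm
Z = PV_m/(RT) = (267.66)(0.0910)/((0.08206)(686)) = 24.357/56.293 = 0.4327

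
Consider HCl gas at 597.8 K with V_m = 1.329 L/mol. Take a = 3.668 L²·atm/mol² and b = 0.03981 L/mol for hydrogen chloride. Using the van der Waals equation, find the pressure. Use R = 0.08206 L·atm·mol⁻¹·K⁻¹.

P = RT/(V_m − b) − a/V_m²
RT/(V_m − b) = (0.08206)(597.8)/(1.329 − 0.03981) = 49.055/1.2892 = 38.051 atm
a/V_m² = 3.668/(1.329)² = 2.0767 atm
P = 38.051 − 2.0767 = 35.97 atm

P ≈ 35.97 atm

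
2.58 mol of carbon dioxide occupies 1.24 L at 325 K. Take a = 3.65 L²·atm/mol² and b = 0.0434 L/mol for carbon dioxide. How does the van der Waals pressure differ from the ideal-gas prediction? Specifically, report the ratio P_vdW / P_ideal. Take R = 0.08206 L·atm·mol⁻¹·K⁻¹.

P_vdW / P_ideal ≈ 0.8145

Ideal: P_ideal = nRT/V = (2.58)(0.08206)(325)/1.24 = 55.4898 atm
vdW: P = nRT/(V − nb) − a n²/V² = 68.8073/1.12803 − 24.2959/1.53760 = 60.9978 − 15.8012 = 45.1966 atm
Ratio = 45.1966/55.4898 = 0.8145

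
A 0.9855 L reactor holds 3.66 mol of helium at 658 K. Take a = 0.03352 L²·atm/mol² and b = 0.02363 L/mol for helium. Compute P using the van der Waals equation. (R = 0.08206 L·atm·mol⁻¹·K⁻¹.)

P ≈ 219.4 atm

P = nRT/(V − nb) − a n²/V²
nRT/(V − nb) = (3.66)(0.08206)(658)/(0.9855 − 3.66×0.02363) = 197.62/0.89901 = 219.82 atm
a n²/V² = (0.03352)(3.66)²/(0.9855)² = 0.46233 atm
P = 219.82 − 0.46233 = 219.4 atm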